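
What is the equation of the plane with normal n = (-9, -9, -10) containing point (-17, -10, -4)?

The plane through P with normal n = (a, b, c) satisfies n·(r - P) = 0,
i.e. ax + by + cz = a·x₀ + b·y₀ + c·z₀.
d = (-9)·(-17) + (-9)·(-10) + (-10)·(-4)
  = 153 + 90 + 40
  = 283
Equation: -9x - 9y - 10z = 283

-9x - 9y - 10z = 283


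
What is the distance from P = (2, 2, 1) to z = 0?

distance = |a·x₀ + b·y₀ + c·z₀ - d| / √(a² + b² + c²)
  = |0·2 + 0·2 + 1·1 - 0| / √(0² + 0² + 1²)
  = |0 + 0 + 1 + 0| / √(0 + 0 + 1)
  = |1| / √1
  = 1 / 1
  ≈ 1

1


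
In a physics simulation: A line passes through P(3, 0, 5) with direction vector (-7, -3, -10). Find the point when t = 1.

P(t) = P + t·d
  = (3 + (-7)·1, 0 + (-3)·1, 5 + (-10)·1)
  = (3 - 7, 0 - 3, 5 - 10)
  = (-4, -3, -5)

(-4, -3, -5)


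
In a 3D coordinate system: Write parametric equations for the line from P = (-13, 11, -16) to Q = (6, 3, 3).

Direction vector d = Q - P = (6 + 13, 3 - 11, 3 + 16) = (19, -8, 19)
Parametric form r = P + t·d:
x = -13 + 19t, y = 11 - 8t, z = -16 + 19t

x = -13 + 19t, y = 11 - 8t, z = -16 + 19t


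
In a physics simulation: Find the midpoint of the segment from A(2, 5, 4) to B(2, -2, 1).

M = ((x₁+x₂)/2, (y₁+y₂)/2, (z₁+z₂)/2)
  = ((2 + 2)/2, (5 - 2)/2, (4 + 1)/2)
  = (4/2, 3/2, 5/2)
  = (2, 1.5, 2.5)

(2, 1.5, 2.5)


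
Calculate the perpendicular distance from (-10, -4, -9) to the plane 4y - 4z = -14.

distance = |a·x₀ + b·y₀ + c·z₀ - d| / √(a² + b² + c²)
  = |0·(-10) + 4·(-4) + (-4)·(-9) - (-14)| / √(0² + 4² + (-4)²)
  = |0 - 16 + 36 + 14| / √(0 + 16 + 16)
  = |34| / √32
  = 34 / 5.657
  ≈ 6.01

6.01


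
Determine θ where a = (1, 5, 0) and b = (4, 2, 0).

a·b = 1·4 + 5·2 + 0·0 = 4 + 10 + 0 = 14
|a| = √(1² + 5² + 0²) = √26 ≈ 5.099
|b| = √(4² + 2² + 0²) = √20 ≈ 4.472
cos θ = (a·b)/(|a||b|) = 14/(5.099·4.472) ≈ 0.6139
θ = arccos(0.6139) ≈ 52.13°

52.13°


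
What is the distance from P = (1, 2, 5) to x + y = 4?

distance = |a·x₀ + b·y₀ + c·z₀ - d| / √(a² + b² + c²)
  = |1·1 + 1·2 + 0·5 - 4| / √(1² + 1² + 0²)
  = |1 + 2 + 0 - 4| / √(1 + 1 + 0)
  = |-1| / √2
  = 1 / 1.414
  ≈ 0.7071

0.7071


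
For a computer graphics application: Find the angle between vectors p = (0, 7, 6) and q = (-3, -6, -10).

p·q = 0·(-3) + 7·(-6) + 6·(-10) = 0 - 42 - 60 = -102
|p| = √(0² + 7² + 6²) = √85 ≈ 9.22
|q| = √((-3)² + (-6)² + (-10)²) = √145 ≈ 12.04
cos θ = (p·q)/(|p||q|) = -102/(9.22·12.04) ≈ -0.9188
θ = arccos(-0.9188) ≈ 156.7°

156.7°


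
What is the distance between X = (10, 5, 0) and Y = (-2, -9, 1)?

d = √[(x₂-x₁)² + (y₂-y₁)² + (z₂-z₁)²]
  = √[(-12)² + (-14)² + 1²]
  = √[144 + 196 + 1]
  = √341
  ≈ 18.47

18.47


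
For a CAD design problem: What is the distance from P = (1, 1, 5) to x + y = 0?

distance = |a·x₀ + b·y₀ + c·z₀ - d| / √(a² + b² + c²)
  = |1·1 + 1·1 + 0·5 - 0| / √(1² + 1² + 0²)
  = |1 + 1 + 0 + 0| / √(1 + 1 + 0)
  = |2| / √2
  = 2 / 1.414
  ≈ 1.414

1.414


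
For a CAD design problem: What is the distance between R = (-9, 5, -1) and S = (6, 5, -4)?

d = √[(x₂-x₁)² + (y₂-y₁)² + (z₂-z₁)²]
  = √[15² + 0² + (-3)²]
  = √[225 + 0 + 9]
  = √234
  ≈ 15.3

15.3


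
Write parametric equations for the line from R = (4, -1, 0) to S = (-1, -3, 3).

Direction vector d = S - R = (-1 - 4, -3 + 1, 3 + 0) = (-5, -2, 3)
Parametric form r = R + t·d:
x = 4 - 5t, y = -1 - 2t, z = 0 + 3t

x = 4 - 5t, y = -1 - 2t, z = 0 + 3t


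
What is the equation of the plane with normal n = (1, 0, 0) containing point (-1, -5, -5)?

The plane through P with normal n = (a, b, c) satisfies n·(r - P) = 0,
i.e. ax + by + cz = a·x₀ + b·y₀ + c·z₀.
d = 1·(-1) + 0·(-5) + 0·(-5)
  = -1 + 0 + 0
  = -1
Equation: x = -1

x = -1


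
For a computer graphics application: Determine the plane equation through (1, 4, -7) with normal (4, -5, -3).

The plane through P with normal n = (a, b, c) satisfies n·(r - P) = 0,
i.e. ax + by + cz = a·x₀ + b·y₀ + c·z₀.
d = 4·1 + (-5)·4 + (-3)·(-7)
  = 4 - 20 + 21
  = 5
Equation: 4x - 5y - 3z = 5

4x - 5y - 3z = 5


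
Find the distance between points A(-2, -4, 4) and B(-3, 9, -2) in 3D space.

d = √[(x₂-x₁)² + (y₂-y₁)² + (z₂-z₁)²]
  = √[(-1)² + 13² + (-6)²]
  = √[1 + 169 + 36]
  = √206
  ≈ 14.35

14.35


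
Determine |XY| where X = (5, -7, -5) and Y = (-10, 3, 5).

d = √[(x₂-x₁)² + (y₂-y₁)² + (z₂-z₁)²]
  = √[(-15)² + 10² + 10²]
  = √[225 + 100 + 100]
  = √425
  ≈ 20.62

20.62


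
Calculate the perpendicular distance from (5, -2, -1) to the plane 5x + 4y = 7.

distance = |a·x₀ + b·y₀ + c·z₀ - d| / √(a² + b² + c²)
  = |5·5 + 4·(-2) + 0·(-1) - 7| / √(5² + 4² + 0²)
  = |25 - 8 + 0 - 7| / √(25 + 16 + 0)
  = |10| / √41
  = 10 / 6.403
  ≈ 1.562

1.562


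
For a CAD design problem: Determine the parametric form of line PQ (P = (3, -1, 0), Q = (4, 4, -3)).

Direction vector d = Q - P = (4 - 3, 4 + 1, -3 + 0) = (1, 5, -3)
Parametric form r = P + t·d:
x = 3 + t, y = -1 + 5t, z = 0 - 3t

x = 3 + t, y = -1 + 5t, z = 0 - 3t


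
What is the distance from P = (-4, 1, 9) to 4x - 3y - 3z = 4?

distance = |a·x₀ + b·y₀ + c·z₀ - d| / √(a² + b² + c²)
  = |4·(-4) + (-3)·1 + (-3)·9 - 4| / √(4² + (-3)² + (-3)²)
  = |-16 - 3 - 27 - 4| / √(16 + 9 + 9)
  = |-50| / √34
  = 50 / 5.831
  ≈ 8.575

8.575


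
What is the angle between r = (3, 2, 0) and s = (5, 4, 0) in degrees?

r·s = 3·5 + 2·4 + 0·0 = 15 + 8 + 0 = 23
|r| = √(3² + 2² + 0²) = √13 ≈ 3.606
|s| = √(5² + 4² + 0²) = √41 ≈ 6.403
cos θ = (r·s)/(|r||s|) = 23/(3.606·6.403) ≈ 0.9962
θ = arccos(0.9962) ≈ 4.97°

4.97°


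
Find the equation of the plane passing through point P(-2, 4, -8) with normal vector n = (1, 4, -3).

The plane through P with normal n = (a, b, c) satisfies n·(r - P) = 0,
i.e. ax + by + cz = a·x₀ + b·y₀ + c·z₀.
d = 1·(-2) + 4·4 + (-3)·(-8)
  = -2 + 16 + 24
  = 38
Equation: x + 4y - 3z = 38

x + 4y - 3z = 38


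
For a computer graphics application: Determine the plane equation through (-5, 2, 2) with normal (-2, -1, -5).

The plane through P with normal n = (a, b, c) satisfies n·(r - P) = 0,
i.e. ax + by + cz = a·x₀ + b·y₀ + c·z₀.
d = (-2)·(-5) + (-1)·2 + (-5)·2
  = 10 - 2 - 10
  = -2
Equation: -2x - y - 5z = -2

-2x - y - 5z = -2


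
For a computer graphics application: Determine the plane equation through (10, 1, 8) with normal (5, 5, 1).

The plane through P with normal n = (a, b, c) satisfies n·(r - P) = 0,
i.e. ax + by + cz = a·x₀ + b·y₀ + c·z₀.
d = 5·10 + 5·1 + 1·8
  = 50 + 5 + 8
  = 63
Equation: 5x + 5y + z = 63

5x + 5y + z = 63


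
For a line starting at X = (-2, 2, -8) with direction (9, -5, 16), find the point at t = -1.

P(t) = X + t·d
  = (-2 + 9·(-1), 2 + (-5)·(-1), -8 + 16·(-1))
  = (-2 - 9, 2 + 5, -8 - 16)
  = (-11, 7, -24)

(-11, 7, -24)


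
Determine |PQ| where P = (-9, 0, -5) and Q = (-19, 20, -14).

d = √[(x₂-x₁)² + (y₂-y₁)² + (z₂-z₁)²]
  = √[(-10)² + 20² + (-9)²]
  = √[100 + 400 + 81]
  = √581
  ≈ 24.1

24.1


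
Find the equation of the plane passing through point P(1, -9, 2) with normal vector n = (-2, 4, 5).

The plane through P with normal n = (a, b, c) satisfies n·(r - P) = 0,
i.e. ax + by + cz = a·x₀ + b·y₀ + c·z₀.
d = (-2)·1 + 4·(-9) + 5·2
  = -2 - 36 + 10
  = -28
Equation: -2x + 4y + 5z = -28

-2x + 4y + 5z = -28


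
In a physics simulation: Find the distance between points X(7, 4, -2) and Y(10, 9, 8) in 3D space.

d = √[(x₂-x₁)² + (y₂-y₁)² + (z₂-z₁)²]
  = √[3² + 5² + 10²]
  = √[9 + 25 + 100]
  = √134
  ≈ 11.58

11.58


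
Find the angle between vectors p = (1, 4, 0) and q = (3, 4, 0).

p·q = 1·3 + 4·4 + 0·0 = 3 + 16 + 0 = 19
|p| = √(1² + 4² + 0²) = √17 ≈ 4.123
|q| = √(3² + 4² + 0²) = √25 ≈ 5
cos θ = (p·q)/(|p||q|) = 19/(4.123·5) ≈ 0.9216
θ = arccos(0.9216) ≈ 22.83°

22.83°


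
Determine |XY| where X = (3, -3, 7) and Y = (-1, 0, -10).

d = √[(x₂-x₁)² + (y₂-y₁)² + (z₂-z₁)²]
  = √[(-4)² + 3² + (-17)²]
  = √[16 + 9 + 289]
  = √314
  ≈ 17.72

17.72


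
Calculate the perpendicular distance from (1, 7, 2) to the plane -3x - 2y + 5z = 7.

distance = |a·x₀ + b·y₀ + c·z₀ - d| / √(a² + b² + c²)
  = |(-3)·1 + (-2)·7 + 5·2 - 7| / √((-3)² + (-2)² + 5²)
  = |-3 - 14 + 10 - 7| / √(9 + 4 + 25)
  = |-14| / √38
  = 14 / 6.164
  ≈ 2.271

2.271


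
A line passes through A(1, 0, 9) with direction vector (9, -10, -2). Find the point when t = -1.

P(t) = A + t·d
  = (1 + 9·(-1), 0 + (-10)·(-1), 9 + (-2)·(-1))
  = (1 - 9, 0 + 10, 9 + 2)
  = (-8, 10, 11)

(-8, 10, 11)


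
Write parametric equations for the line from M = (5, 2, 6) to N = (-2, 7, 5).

Direction vector d = N - M = (-2 - 5, 7 - 2, 5 - 6) = (-7, 5, -1)
Parametric form r = M + t·d:
x = 5 - 7t, y = 2 + 5t, z = 6 - t

x = 5 - 7t, y = 2 + 5t, z = 6 - t


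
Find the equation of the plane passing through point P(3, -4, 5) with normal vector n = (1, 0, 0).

The plane through P with normal n = (a, b, c) satisfies n·(r - P) = 0,
i.e. ax + by + cz = a·x₀ + b·y₀ + c·z₀.
d = 1·3 + 0·(-4) + 0·5
  = 3 + 0 + 0
  = 3
Equation: x = 3

x = 3


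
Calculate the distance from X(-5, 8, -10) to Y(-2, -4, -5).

d = √[(x₂-x₁)² + (y₂-y₁)² + (z₂-z₁)²]
  = √[3² + (-12)² + 5²]
  = √[9 + 144 + 25]
  = √178
  ≈ 13.34

13.34


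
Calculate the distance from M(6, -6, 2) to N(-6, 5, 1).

d = √[(x₂-x₁)² + (y₂-y₁)² + (z₂-z₁)²]
  = √[(-12)² + 11² + (-1)²]
  = √[144 + 121 + 1]
  = √266
  ≈ 16.31

16.31


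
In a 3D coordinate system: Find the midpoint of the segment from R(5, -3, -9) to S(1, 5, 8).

M = ((x₁+x₂)/2, (y₁+y₂)/2, (z₁+z₂)/2)
  = ((5 + 1)/2, (-3 + 5)/2, (-9 + 8)/2)
  = (6/2, 2/2, -1/2)
  = (3, 1, -0.5)

(3, 1, -0.5)


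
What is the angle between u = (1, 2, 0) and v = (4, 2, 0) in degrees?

u·v = 1·4 + 2·2 + 0·0 = 4 + 4 + 0 = 8
|u| = √(1² + 2² + 0²) = √5 ≈ 2.236
|v| = √(4² + 2² + 0²) = √20 ≈ 4.472
cos θ = (u·v)/(|u||v|) = 8/(2.236·4.472) ≈ 0.8
θ = arccos(0.8) ≈ 36.87°

36.87°


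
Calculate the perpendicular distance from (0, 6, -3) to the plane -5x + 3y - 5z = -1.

distance = |a·x₀ + b·y₀ + c·z₀ - d| / √(a² + b² + c²)
  = |(-5)·0 + 3·6 + (-5)·(-3) - (-1)| / √((-5)² + 3² + (-5)²)
  = |0 + 18 + 15 + 1| / √(25 + 9 + 25)
  = |34| / √59
  = 34 / 7.681
  ≈ 4.426

4.426


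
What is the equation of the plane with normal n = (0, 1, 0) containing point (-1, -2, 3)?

The plane through P with normal n = (a, b, c) satisfies n·(r - P) = 0,
i.e. ax + by + cz = a·x₀ + b·y₀ + c·z₀.
d = 0·(-1) + 1·(-2) + 0·3
  = 0 - 2 + 0
  = -2
Equation: y = -2

y = -2


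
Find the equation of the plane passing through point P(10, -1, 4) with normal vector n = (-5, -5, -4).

The plane through P with normal n = (a, b, c) satisfies n·(r - P) = 0,
i.e. ax + by + cz = a·x₀ + b·y₀ + c·z₀.
d = (-5)·10 + (-5)·(-1) + (-4)·4
  = -50 + 5 - 16
  = -61
Equation: -5x - 5y - 4z = -61

-5x - 5y - 4z = -61


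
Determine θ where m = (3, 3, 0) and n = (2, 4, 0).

m·n = 3·2 + 3·4 + 0·0 = 6 + 12 + 0 = 18
|m| = √(3² + 3² + 0²) = √18 ≈ 4.243
|n| = √(2² + 4² + 0²) = √20 ≈ 4.472
cos θ = (m·n)/(|m||n|) = 18/(4.243·4.472) ≈ 0.9487
θ = arccos(0.9487) ≈ 18.43°

18.43°


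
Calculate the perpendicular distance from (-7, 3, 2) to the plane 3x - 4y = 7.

distance = |a·x₀ + b·y₀ + c·z₀ - d| / √(a² + b² + c²)
  = |3·(-7) + (-4)·3 + 0·2 - 7| / √(3² + (-4)² + 0²)
  = |-21 - 12 + 0 - 7| / √(9 + 16 + 0)
  = |-40| / √25
  = 40 / 5
  ≈ 8

8


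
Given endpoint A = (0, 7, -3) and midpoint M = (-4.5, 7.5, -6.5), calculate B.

B = 2M - A
  = (2·(-4.5) - 0, 2·7.5 - 7, 2·(-6.5) - (-3))
  = (-9 + 0, 15 - 7, -13 + 3)
  = (-9, 8, -10)

(-9, 8, -10)


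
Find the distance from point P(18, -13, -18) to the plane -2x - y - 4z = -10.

distance = |a·x₀ + b·y₀ + c·z₀ - d| / √(a² + b² + c²)
  = |(-2)·18 + (-1)·(-13) + (-4)·(-18) - (-10)| / √((-2)² + (-1)² + (-4)²)
  = |-36 + 13 + 72 + 10| / √(4 + 1 + 16)
  = |59| / √21
  = 59 / 4.583
  ≈ 12.87

12.87


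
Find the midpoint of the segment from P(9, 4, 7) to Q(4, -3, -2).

M = ((x₁+x₂)/2, (y₁+y₂)/2, (z₁+z₂)/2)
  = ((9 + 4)/2, (4 - 3)/2, (7 - 2)/2)
  = (13/2, 1/2, 5/2)
  = (6.5, 0.5, 2.5)

(6.5, 0.5, 2.5)


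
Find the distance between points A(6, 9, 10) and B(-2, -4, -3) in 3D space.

d = √[(x₂-x₁)² + (y₂-y₁)² + (z₂-z₁)²]
  = √[(-8)² + (-13)² + (-13)²]
  = √[64 + 169 + 169]
  = √402
  ≈ 20.05

20.05


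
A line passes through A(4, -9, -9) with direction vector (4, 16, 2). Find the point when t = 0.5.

P(t) = A + t·d
  = (4 + 4·0.5, -9 + 16·0.5, -9 + 2·0.5)
  = (4 + 2, -9 + 8, -9 + 1)
  = (6, -1, -8)

(6, -1, -8)


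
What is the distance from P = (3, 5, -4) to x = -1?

distance = |a·x₀ + b·y₀ + c·z₀ - d| / √(a² + b² + c²)
  = |1·3 + 0·5 + 0·(-4) - (-1)| / √(1² + 0² + 0²)
  = |3 + 0 + 0 + 1| / √(1 + 0 + 0)
  = |4| / √1
  = 4 / 1
  ≈ 4

4


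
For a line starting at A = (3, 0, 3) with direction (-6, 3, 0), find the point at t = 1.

P(t) = A + t·d
  = (3 + (-6)·1, 0 + 3·1, 3 + 0·1)
  = (3 - 6, 0 + 3, 3 + 0)
  = (-3, 3, 3)

(-3, 3, 3)


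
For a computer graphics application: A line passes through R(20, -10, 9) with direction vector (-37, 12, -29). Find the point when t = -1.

P(t) = R + t·d
  = (20 + (-37)·(-1), -10 + 12·(-1), 9 + (-29)·(-1))
  = (20 + 37, -10 - 12, 9 + 29)
  = (57, -22, 38)

(57, -22, 38)


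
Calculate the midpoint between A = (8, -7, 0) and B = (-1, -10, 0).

M = ((x₁+x₂)/2, (y₁+y₂)/2, (z₁+z₂)/2)
  = ((8 - 1)/2, (-7 - 10)/2, (0 + 0)/2)
  = (7/2, -17/2, 0/2)
  = (3.5, -8.5, 0)

(3.5, -8.5, 0)


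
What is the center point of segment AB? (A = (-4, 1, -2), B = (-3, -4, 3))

M = ((x₁+x₂)/2, (y₁+y₂)/2, (z₁+z₂)/2)
  = ((-4 - 3)/2, (1 - 4)/2, (-2 + 3)/2)
  = (-7/2, -3/2, 1/2)
  = (-3.5, -1.5, 0.5)

(-3.5, -1.5, 0.5)


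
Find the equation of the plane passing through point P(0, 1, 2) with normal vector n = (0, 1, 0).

The plane through P with normal n = (a, b, c) satisfies n·(r - P) = 0,
i.e. ax + by + cz = a·x₀ + b·y₀ + c·z₀.
d = 0·0 + 1·1 + 0·2
  = 0 + 1 + 0
  = 1
Equation: y = 1

y = 1


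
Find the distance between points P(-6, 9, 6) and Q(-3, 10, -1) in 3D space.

d = √[(x₂-x₁)² + (y₂-y₁)² + (z₂-z₁)²]
  = √[3² + 1² + (-7)²]
  = √[9 + 1 + 49]
  = √59
  ≈ 7.681

7.681


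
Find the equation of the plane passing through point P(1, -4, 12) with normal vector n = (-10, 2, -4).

The plane through P with normal n = (a, b, c) satisfies n·(r - P) = 0,
i.e. ax + by + cz = a·x₀ + b·y₀ + c·z₀.
d = (-10)·1 + 2·(-4) + (-4)·12
  = -10 - 8 - 48
  = -66
Equation: -10x + 2y - 4z = -66

-10x + 2y - 4z = -66


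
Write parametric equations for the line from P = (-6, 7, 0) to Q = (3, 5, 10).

Direction vector d = Q - P = (3 + 6, 5 - 7, 10 + 0) = (9, -2, 10)
Parametric form r = P + t·d:
x = -6 + 9t, y = 7 - 2t, z = 0 + 10t

x = -6 + 9t, y = 7 - 2t, z = 0 + 10t


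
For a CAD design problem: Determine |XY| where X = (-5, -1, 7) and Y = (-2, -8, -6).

d = √[(x₂-x₁)² + (y₂-y₁)² + (z₂-z₁)²]
  = √[3² + (-7)² + (-13)²]
  = √[9 + 49 + 169]
  = √227
  ≈ 15.07

15.07


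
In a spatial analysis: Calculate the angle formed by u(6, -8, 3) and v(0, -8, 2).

u·v = 6·0 + (-8)·(-8) + 3·2 = 0 + 64 + 6 = 70
|u| = √(6² + (-8)² + 3²) = √109 ≈ 10.44
|v| = √(0² + (-8)² + 2²) = √68 ≈ 8.246
cos θ = (u·v)/(|u||v|) = 70/(10.44·8.246) ≈ 0.8131
θ = arccos(0.8131) ≈ 35.6°

35.6°


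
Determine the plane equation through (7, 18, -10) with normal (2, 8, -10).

The plane through P with normal n = (a, b, c) satisfies n·(r - P) = 0,
i.e. ax + by + cz = a·x₀ + b·y₀ + c·z₀.
d = 2·7 + 8·18 + (-10)·(-10)
  = 14 + 144 + 100
  = 258
Equation: 2x + 8y - 10z = 258

2x + 8y - 10z = 258


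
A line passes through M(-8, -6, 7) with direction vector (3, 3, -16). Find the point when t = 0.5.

P(t) = M + t·d
  = (-8 + 3·0.5, -6 + 3·0.5, 7 + (-16)·0.5)
  = (-8 + 1.5, -6 + 1.5, 7 - 8)
  = (-6.5, -4.5, -1)

(-6.5, -4.5, -1)


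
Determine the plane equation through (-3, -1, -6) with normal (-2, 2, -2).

The plane through P with normal n = (a, b, c) satisfies n·(r - P) = 0,
i.e. ax + by + cz = a·x₀ + b·y₀ + c·z₀.
d = (-2)·(-3) + 2·(-1) + (-2)·(-6)
  = 6 - 2 + 12
  = 16
Equation: -2x + 2y - 2z = 16

-2x + 2y - 2z = 16


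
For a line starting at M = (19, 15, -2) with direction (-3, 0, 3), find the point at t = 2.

P(t) = M + t·d
  = (19 + (-3)·2, 15 + 0·2, -2 + 3·2)
  = (19 - 6, 15 + 0, -2 + 6)
  = (13, 15, 4)

(13, 15, 4)


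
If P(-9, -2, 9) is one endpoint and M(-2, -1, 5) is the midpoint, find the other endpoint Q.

Q = 2M - P
  = (2·(-2) - (-9), 2·(-1) - (-2), 2·5 - 9)
  = (-4 + 9, -2 + 2, 10 - 9)
  = (5, 0, 1)

(5, 0, 1)


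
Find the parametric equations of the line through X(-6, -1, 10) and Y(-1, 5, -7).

Direction vector d = Y - X = (-1 + 6, 5 + 1, -7 - 10) = (5, 6, -17)
Parametric form r = X + t·d:
x = -6 + 5t, y = -1 + 6t, z = 10 - 17t

x = -6 + 5t, y = -1 + 6t, z = 10 - 17t


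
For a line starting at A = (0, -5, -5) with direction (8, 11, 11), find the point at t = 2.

P(t) = A + t·d
  = (0 + 8·2, -5 + 11·2, -5 + 11·2)
  = (0 + 16, -5 + 22, -5 + 22)
  = (16, 17, 17)

(16, 17, 17)


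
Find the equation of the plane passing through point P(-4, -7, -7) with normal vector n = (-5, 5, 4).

The plane through P with normal n = (a, b, c) satisfies n·(r - P) = 0,
i.e. ax + by + cz = a·x₀ + b·y₀ + c·z₀.
d = (-5)·(-4) + 5·(-7) + 4·(-7)
  = 20 - 35 - 28
  = -43
Equation: -5x + 5y + 4z = -43

-5x + 5y + 4z = -43


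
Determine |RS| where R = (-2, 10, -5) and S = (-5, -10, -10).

d = √[(x₂-x₁)² + (y₂-y₁)² + (z₂-z₁)²]
  = √[(-3)² + (-20)² + (-5)²]
  = √[9 + 400 + 25]
  = √434
  ≈ 20.83

20.83


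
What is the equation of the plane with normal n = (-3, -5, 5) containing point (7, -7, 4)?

The plane through P with normal n = (a, b, c) satisfies n·(r - P) = 0,
i.e. ax + by + cz = a·x₀ + b·y₀ + c·z₀.
d = (-3)·7 + (-5)·(-7) + 5·4
  = -21 + 35 + 20
  = 34
Equation: -3x - 5y + 5z = 34

-3x - 5y + 5z = 34


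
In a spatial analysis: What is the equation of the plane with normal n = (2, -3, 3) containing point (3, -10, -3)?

The plane through P with normal n = (a, b, c) satisfies n·(r - P) = 0,
i.e. ax + by + cz = a·x₀ + b·y₀ + c·z₀.
d = 2·3 + (-3)·(-10) + 3·(-3)
  = 6 + 30 - 9
  = 27
Equation: 2x - 3y + 3z = 27

2x - 3y + 3z = 27


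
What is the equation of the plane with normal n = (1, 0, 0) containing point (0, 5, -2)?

The plane through P with normal n = (a, b, c) satisfies n·(r - P) = 0,
i.e. ax + by + cz = a·x₀ + b·y₀ + c·z₀.
d = 1·0 + 0·5 + 0·(-2)
  = 0 + 0 + 0
  = 0
Equation: x = 0

x = 0


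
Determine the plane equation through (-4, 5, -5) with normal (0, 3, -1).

The plane through P with normal n = (a, b, c) satisfies n·(r - P) = 0,
i.e. ax + by + cz = a·x₀ + b·y₀ + c·z₀.
d = 0·(-4) + 3·5 + (-1)·(-5)
  = 0 + 15 + 5
  = 20
Equation: 3y - z = 20

3y - z = 20


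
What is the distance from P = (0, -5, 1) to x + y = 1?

distance = |a·x₀ + b·y₀ + c·z₀ - d| / √(a² + b² + c²)
  = |1·0 + 1·(-5) + 0·1 - 1| / √(1² + 1² + 0²)
  = |0 - 5 + 0 - 1| / √(1 + 1 + 0)
  = |-6| / √2
  = 6 / 1.414
  ≈ 4.243

4.243


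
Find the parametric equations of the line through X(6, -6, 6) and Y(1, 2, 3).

Direction vector d = Y - X = (1 - 6, 2 + 6, 3 - 6) = (-5, 8, -3)
Parametric form r = X + t·d:
x = 6 - 5t, y = -6 + 8t, z = 6 - 3t

x = 6 - 5t, y = -6 + 8t, z = 6 - 3t


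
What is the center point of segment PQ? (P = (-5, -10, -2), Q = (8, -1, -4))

M = ((x₁+x₂)/2, (y₁+y₂)/2, (z₁+z₂)/2)
  = ((-5 + 8)/2, (-10 - 1)/2, (-2 - 4)/2)
  = (3/2, -11/2, -6/2)
  = (1.5, -5.5, -3)

(1.5, -5.5, -3)


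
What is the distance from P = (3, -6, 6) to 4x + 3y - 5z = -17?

distance = |a·x₀ + b·y₀ + c·z₀ - d| / √(a² + b² + c²)
  = |4·3 + 3·(-6) + (-5)·6 - (-17)| / √(4² + 3² + (-5)²)
  = |12 - 18 - 30 + 17| / √(16 + 9 + 25)
  = |-19| / √50
  = 19 / 7.071
  ≈ 2.687

2.687


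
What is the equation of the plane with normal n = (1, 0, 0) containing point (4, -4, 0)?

The plane through P with normal n = (a, b, c) satisfies n·(r - P) = 0,
i.e. ax + by + cz = a·x₀ + b·y₀ + c·z₀.
d = 1·4 + 0·(-4) + 0·0
  = 4 + 0 + 0
  = 4
Equation: x = 4

x = 4


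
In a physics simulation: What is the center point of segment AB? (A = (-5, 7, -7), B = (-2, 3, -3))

M = ((x₁+x₂)/2, (y₁+y₂)/2, (z₁+z₂)/2)
  = ((-5 - 2)/2, (7 + 3)/2, (-7 - 3)/2)
  = (-7/2, 10/2, -10/2)
  = (-3.5, 5, -5)

(-3.5, 5, -5)


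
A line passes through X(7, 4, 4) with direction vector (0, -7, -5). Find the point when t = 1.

P(t) = X + t·d
  = (7 + 0·1, 4 + (-7)·1, 4 + (-5)·1)
  = (7 + 0, 4 - 7, 4 - 5)
  = (7, -3, -1)

(7, -3, -1)


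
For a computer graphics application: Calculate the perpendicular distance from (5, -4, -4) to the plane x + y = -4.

distance = |a·x₀ + b·y₀ + c·z₀ - d| / √(a² + b² + c²)
  = |1·5 + 1·(-4) + 0·(-4) - (-4)| / √(1² + 1² + 0²)
  = |5 - 4 + 0 + 4| / √(1 + 1 + 0)
  = |5| / √2
  = 5 / 1.414
  ≈ 3.536

3.536


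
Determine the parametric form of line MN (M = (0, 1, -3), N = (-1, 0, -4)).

Direction vector d = N - M = (-1 + 0, 0 - 1, -4 + 3) = (-1, -1, -1)
Parametric form r = M + t·d:
x = 0 - t, y = 1 - t, z = -3 - t

x = 0 - t, y = 1 - t, z = -3 - t


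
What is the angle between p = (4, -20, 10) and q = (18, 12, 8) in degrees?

p·q = 4·18 + (-20)·12 + 10·8 = 72 - 240 + 80 = -88
|p| = √(4² + (-20)² + 10²) = √516 ≈ 22.72
|q| = √(18² + 12² + 8²) = √532 ≈ 23.07
cos θ = (p·q)/(|p||q|) = -88/(22.72·23.07) ≈ -0.168
θ = arccos(-0.168) ≈ 99.67°

99.67°


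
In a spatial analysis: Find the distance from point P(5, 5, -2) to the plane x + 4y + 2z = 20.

distance = |a·x₀ + b·y₀ + c·z₀ - d| / √(a² + b² + c²)
  = |1·5 + 4·5 + 2·(-2) - 20| / √(1² + 4² + 2²)
  = |5 + 20 - 4 - 20| / √(1 + 16 + 4)
  = |1| / √21
  = 1 / 4.583
  ≈ 0.2182

0.2182


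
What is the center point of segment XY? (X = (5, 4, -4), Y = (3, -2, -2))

M = ((x₁+x₂)/2, (y₁+y₂)/2, (z₁+z₂)/2)
  = ((5 + 3)/2, (4 - 2)/2, (-4 - 2)/2)
  = (8/2, 2/2, -6/2)
  = (4, 1, -3)

(4, 1, -3)


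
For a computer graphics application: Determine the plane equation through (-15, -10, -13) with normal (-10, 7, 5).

The plane through P with normal n = (a, b, c) satisfies n·(r - P) = 0,
i.e. ax + by + cz = a·x₀ + b·y₀ + c·z₀.
d = (-10)·(-15) + 7·(-10) + 5·(-13)
  = 150 - 70 - 65
  = 15
Equation: -10x + 7y + 5z = 15

-10x + 7y + 5z = 15


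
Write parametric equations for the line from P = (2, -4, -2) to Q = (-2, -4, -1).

Direction vector d = Q - P = (-2 - 2, -4 + 4, -1 + 2) = (-4, 0, 1)
Parametric form r = P + t·d:
x = 2 - 4t, y = -4, z = -2 + t

x = 2 - 4t, y = -4, z = -2 + t


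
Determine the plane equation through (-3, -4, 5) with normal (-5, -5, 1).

The plane through P with normal n = (a, b, c) satisfies n·(r - P) = 0,
i.e. ax + by + cz = a·x₀ + b·y₀ + c·z₀.
d = (-5)·(-3) + (-5)·(-4) + 1·5
  = 15 + 20 + 5
  = 40
Equation: -5x - 5y + z = 40

-5x - 5y + z = 40


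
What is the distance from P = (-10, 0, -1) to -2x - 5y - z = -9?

distance = |a·x₀ + b·y₀ + c·z₀ - d| / √(a² + b² + c²)
  = |(-2)·(-10) + (-5)·0 + (-1)·(-1) - (-9)| / √((-2)² + (-5)² + (-1)²)
  = |20 + 0 + 1 + 9| / √(4 + 25 + 1)
  = |30| / √30
  = 30 / 5.477
  ≈ 5.477

5.477


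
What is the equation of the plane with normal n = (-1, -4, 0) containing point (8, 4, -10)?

The plane through P with normal n = (a, b, c) satisfies n·(r - P) = 0,
i.e. ax + by + cz = a·x₀ + b·y₀ + c·z₀.
d = (-1)·8 + (-4)·4 + 0·(-10)
  = -8 - 16 + 0
  = -24
Equation: -x - 4y = -24

-x - 4y = -24


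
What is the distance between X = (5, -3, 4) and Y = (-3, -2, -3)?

d = √[(x₂-x₁)² + (y₂-y₁)² + (z₂-z₁)²]
  = √[(-8)² + 1² + (-7)²]
  = √[64 + 1 + 49]
  = √114
  ≈ 10.68

10.68


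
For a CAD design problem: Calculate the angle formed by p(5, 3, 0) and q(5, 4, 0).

p·q = 5·5 + 3·4 + 0·0 = 25 + 12 + 0 = 37
|p| = √(5² + 3² + 0²) = √34 ≈ 5.831
|q| = √(5² + 4² + 0²) = √41 ≈ 6.403
cos θ = (p·q)/(|p||q|) = 37/(5.831·6.403) ≈ 0.991
θ = arccos(0.991) ≈ 7.696°

7.696°


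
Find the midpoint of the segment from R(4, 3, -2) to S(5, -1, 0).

M = ((x₁+x₂)/2, (y₁+y₂)/2, (z₁+z₂)/2)
  = ((4 + 5)/2, (3 - 1)/2, (-2 + 0)/2)
  = (9/2, 2/2, -2/2)
  = (4.5, 1, -1)

(4.5, 1, -1)


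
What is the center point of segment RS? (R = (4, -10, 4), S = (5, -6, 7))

M = ((x₁+x₂)/2, (y₁+y₂)/2, (z₁+z₂)/2)
  = ((4 + 5)/2, (-10 - 6)/2, (4 + 7)/2)
  = (9/2, -16/2, 11/2)
  = (4.5, -8, 5.5)

(4.5, -8, 5.5)


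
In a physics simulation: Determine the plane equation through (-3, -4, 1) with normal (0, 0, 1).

The plane through P with normal n = (a, b, c) satisfies n·(r - P) = 0,
i.e. ax + by + cz = a·x₀ + b·y₀ + c·z₀.
d = 0·(-3) + 0·(-4) + 1·1
  = 0 + 0 + 1
  = 1
Equation: z = 1

z = 1


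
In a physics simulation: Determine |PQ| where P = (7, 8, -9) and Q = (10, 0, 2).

d = √[(x₂-x₁)² + (y₂-y₁)² + (z₂-z₁)²]
  = √[3² + (-8)² + 11²]
  = √[9 + 64 + 121]
  = √194
  ≈ 13.93

13.93


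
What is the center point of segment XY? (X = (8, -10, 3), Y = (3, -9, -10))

M = ((x₁+x₂)/2, (y₁+y₂)/2, (z₁+z₂)/2)
  = ((8 + 3)/2, (-10 - 9)/2, (3 - 10)/2)
  = (11/2, -19/2, -7/2)
  = (5.5, -9.5, -3.5)

(5.5, -9.5, -3.5)


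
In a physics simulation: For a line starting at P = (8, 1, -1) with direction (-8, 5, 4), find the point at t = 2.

P(t) = P + t·d
  = (8 + (-8)·2, 1 + 5·2, -1 + 4·2)
  = (8 - 16, 1 + 10, -1 + 8)
  = (-8, 11, 7)

(-8, 11, 7)


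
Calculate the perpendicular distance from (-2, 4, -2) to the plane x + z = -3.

distance = |a·x₀ + b·y₀ + c·z₀ - d| / √(a² + b² + c²)
  = |1·(-2) + 0·4 + 1·(-2) - (-3)| / √(1² + 0² + 1²)
  = |-2 + 0 - 2 + 3| / √(1 + 0 + 1)
  = |-1| / √2
  = 1 / 1.414
  ≈ 0.7071

0.7071


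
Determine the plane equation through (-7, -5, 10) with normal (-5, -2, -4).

The plane through P with normal n = (a, b, c) satisfies n·(r - P) = 0,
i.e. ax + by + cz = a·x₀ + b·y₀ + c·z₀.
d = (-5)·(-7) + (-2)·(-5) + (-4)·10
  = 35 + 10 - 40
  = 5
Equation: -5x - 2y - 4z = 5

-5x - 2y - 4z = 5


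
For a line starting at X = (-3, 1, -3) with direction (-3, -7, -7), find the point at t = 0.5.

P(t) = X + t·d
  = (-3 + (-3)·0.5, 1 + (-7)·0.5, -3 + (-7)·0.5)
  = (-3 - 1.5, 1 - 3.5, -3 - 3.5)
  = (-4.5, -2.5, -6.5)

(-4.5, -2.5, -6.5)


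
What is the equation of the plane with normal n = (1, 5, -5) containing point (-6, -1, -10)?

The plane through P with normal n = (a, b, c) satisfies n·(r - P) = 0,
i.e. ax + by + cz = a·x₀ + b·y₀ + c·z₀.
d = 1·(-6) + 5·(-1) + (-5)·(-10)
  = -6 - 5 + 50
  = 39
Equation: x + 5y - 5z = 39

x + 5y - 5z = 39


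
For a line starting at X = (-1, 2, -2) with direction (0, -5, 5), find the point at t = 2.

P(t) = X + t·d
  = (-1 + 0·2, 2 + (-5)·2, -2 + 5·2)
  = (-1 + 0, 2 - 10, -2 + 10)
  = (-1, -8, 8)

(-1, -8, 8)


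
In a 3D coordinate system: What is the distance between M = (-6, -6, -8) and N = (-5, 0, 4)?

d = √[(x₂-x₁)² + (y₂-y₁)² + (z₂-z₁)²]
  = √[1² + 6² + 12²]
  = √[1 + 36 + 144]
  = √181
  ≈ 13.45

13.45


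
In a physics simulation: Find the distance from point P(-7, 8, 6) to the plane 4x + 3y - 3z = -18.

distance = |a·x₀ + b·y₀ + c·z₀ - d| / √(a² + b² + c²)
  = |4·(-7) + 3·8 + (-3)·6 - (-18)| / √(4² + 3² + (-3)²)
  = |-28 + 24 - 18 + 18| / √(16 + 9 + 9)
  = |-4| / √34
  = 4 / 5.831
  ≈ 0.686

0.686


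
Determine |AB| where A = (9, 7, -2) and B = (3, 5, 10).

d = √[(x₂-x₁)² + (y₂-y₁)² + (z₂-z₁)²]
  = √[(-6)² + (-2)² + 12²]
  = √[36 + 4 + 144]
  = √184
  ≈ 13.56

13.56


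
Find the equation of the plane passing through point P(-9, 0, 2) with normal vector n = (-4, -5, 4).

The plane through P with normal n = (a, b, c) satisfies n·(r - P) = 0,
i.e. ax + by + cz = a·x₀ + b·y₀ + c·z₀.
d = (-4)·(-9) + (-5)·0 + 4·2
  = 36 + 0 + 8
  = 44
Equation: -4x - 5y + 4z = 44

-4x - 5y + 4z = 44


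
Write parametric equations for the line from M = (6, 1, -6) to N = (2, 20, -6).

Direction vector d = N - M = (2 - 6, 20 - 1, -6 + 6) = (-4, 19, 0)
Parametric form r = M + t·d:
x = 6 - 4t, y = 1 + 19t, z = -6

x = 6 - 4t, y = 1 + 19t, z = -6


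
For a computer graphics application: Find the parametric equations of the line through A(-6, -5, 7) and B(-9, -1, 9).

Direction vector d = B - A = (-9 + 6, -1 + 5, 9 - 7) = (-3, 4, 2)
Parametric form r = A + t·d:
x = -6 - 3t, y = -5 + 4t, z = 7 + 2t

x = -6 - 3t, y = -5 + 4t, z = 7 + 2t


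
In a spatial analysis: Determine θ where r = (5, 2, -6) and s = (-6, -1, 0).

r·s = 5·(-6) + 2·(-1) + (-6)·0 = -30 - 2 + 0 = -32
|r| = √(5² + 2² + (-6)²) = √65 ≈ 8.062
|s| = √((-6)² + (-1)² + 0²) = √37 ≈ 6.083
cos θ = (r·s)/(|r||s|) = -32/(8.062·6.083) ≈ -0.6525
θ = arccos(-0.6525) ≈ 130.7°

130.7°


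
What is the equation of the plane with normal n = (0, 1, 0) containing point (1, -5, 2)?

The plane through P with normal n = (a, b, c) satisfies n·(r - P) = 0,
i.e. ax + by + cz = a·x₀ + b·y₀ + c·z₀.
d = 0·1 + 1·(-5) + 0·2
  = 0 - 5 + 0
  = -5
Equation: y = -5

y = -5


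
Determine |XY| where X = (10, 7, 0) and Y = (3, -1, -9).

d = √[(x₂-x₁)² + (y₂-y₁)² + (z₂-z₁)²]
  = √[(-7)² + (-8)² + (-9)²]
  = √[49 + 64 + 81]
  = √194
  ≈ 13.93

13.93


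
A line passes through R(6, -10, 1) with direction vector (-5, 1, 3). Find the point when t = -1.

P(t) = R + t·d
  = (6 + (-5)·(-1), -10 + 1·(-1), 1 + 3·(-1))
  = (6 + 5, -10 - 1, 1 - 3)
  = (11, -11, -2)

(11, -11, -2)


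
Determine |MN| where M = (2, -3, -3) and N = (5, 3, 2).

d = √[(x₂-x₁)² + (y₂-y₁)² + (z₂-z₁)²]
  = √[3² + 6² + 5²]
  = √[9 + 36 + 25]
  = √70
  ≈ 8.367

8.367


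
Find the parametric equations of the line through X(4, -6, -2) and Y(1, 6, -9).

Direction vector d = Y - X = (1 - 4, 6 + 6, -9 + 2) = (-3, 12, -7)
Parametric form r = X + t·d:
x = 4 - 3t, y = -6 + 12t, z = -2 - 7t

x = 4 - 3t, y = -6 + 12t, z = -2 - 7t


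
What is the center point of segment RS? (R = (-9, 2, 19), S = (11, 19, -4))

M = ((x₁+x₂)/2, (y₁+y₂)/2, (z₁+z₂)/2)
  = ((-9 + 11)/2, (2 + 19)/2, (19 - 4)/2)
  = (2/2, 21/2, 15/2)
  = (1, 10.5, 7.5)

(1, 10.5, 7.5)


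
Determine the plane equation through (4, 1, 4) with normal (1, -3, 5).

The plane through P with normal n = (a, b, c) satisfies n·(r - P) = 0,
i.e. ax + by + cz = a·x₀ + b·y₀ + c·z₀.
d = 1·4 + (-3)·1 + 5·4
  = 4 - 3 + 20
  = 21
Equation: x - 3y + 5z = 21

x - 3y + 5z = 21


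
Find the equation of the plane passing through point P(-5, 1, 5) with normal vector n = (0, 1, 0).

The plane through P with normal n = (a, b, c) satisfies n·(r - P) = 0,
i.e. ax + by + cz = a·x₀ + b·y₀ + c·z₀.
d = 0·(-5) + 1·1 + 0·5
  = 0 + 1 + 0
  = 1
Equation: y = 1

y = 1


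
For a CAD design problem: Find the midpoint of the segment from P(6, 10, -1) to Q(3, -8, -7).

M = ((x₁+x₂)/2, (y₁+y₂)/2, (z₁+z₂)/2)
  = ((6 + 3)/2, (10 - 8)/2, (-1 - 7)/2)
  = (9/2, 2/2, -8/2)
  = (4.5, 1, -4)

(4.5, 1, -4)


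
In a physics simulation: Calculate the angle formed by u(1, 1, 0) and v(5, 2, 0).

u·v = 1·5 + 1·2 + 0·0 = 5 + 2 + 0 = 7
|u| = √(1² + 1² + 0²) = √2 ≈ 1.414
|v| = √(5² + 2² + 0²) = √29 ≈ 5.385
cos θ = (u·v)/(|u||v|) = 7/(1.414·5.385) ≈ 0.9191
θ = arccos(0.9191) ≈ 23.2°

23.2°


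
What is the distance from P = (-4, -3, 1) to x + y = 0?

distance = |a·x₀ + b·y₀ + c·z₀ - d| / √(a² + b² + c²)
  = |1·(-4) + 1·(-3) + 0·1 - 0| / √(1² + 1² + 0²)
  = |-4 - 3 + 0 + 0| / √(1 + 1 + 0)
  = |-7| / √2
  = 7 / 1.414
  ≈ 4.95

4.95


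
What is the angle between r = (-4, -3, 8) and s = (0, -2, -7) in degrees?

r·s = (-4)·0 + (-3)·(-2) + 8·(-7) = 0 + 6 - 56 = -50
|r| = √((-4)² + (-3)² + 8²) = √89 ≈ 9.434
|s| = √(0² + (-2)² + (-7)²) = √53 ≈ 7.28
cos θ = (r·s)/(|r||s|) = -50/(9.434·7.28) ≈ -0.728
θ = arccos(-0.728) ≈ 136.7°

136.7°


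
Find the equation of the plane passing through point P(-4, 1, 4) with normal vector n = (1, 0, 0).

The plane through P with normal n = (a, b, c) satisfies n·(r - P) = 0,
i.e. ax + by + cz = a·x₀ + b·y₀ + c·z₀.
d = 1·(-4) + 0·1 + 0·4
  = -4 + 0 + 0
  = -4
Equation: x = -4

x = -4


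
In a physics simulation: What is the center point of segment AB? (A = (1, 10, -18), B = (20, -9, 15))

M = ((x₁+x₂)/2, (y₁+y₂)/2, (z₁+z₂)/2)
  = ((1 + 20)/2, (10 - 9)/2, (-18 + 15)/2)
  = (21/2, 1/2, -3/2)
  = (10.5, 0.5, -1.5)

(10.5, 0.5, -1.5)


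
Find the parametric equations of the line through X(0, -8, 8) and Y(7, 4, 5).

Direction vector d = Y - X = (7 + 0, 4 + 8, 5 - 8) = (7, 12, -3)
Parametric form r = X + t·d:
x = 0 + 7t, y = -8 + 12t, z = 8 - 3t

x = 0 + 7t, y = -8 + 12t, z = 8 - 3t


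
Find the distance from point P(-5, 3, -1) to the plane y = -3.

distance = |a·x₀ + b·y₀ + c·z₀ - d| / √(a² + b² + c²)
  = |0·(-5) + 1·3 + 0·(-1) - (-3)| / √(0² + 1² + 0²)
  = |0 + 3 + 0 + 3| / √(0 + 1 + 0)
  = |6| / √1
  = 6 / 1
  ≈ 6

6


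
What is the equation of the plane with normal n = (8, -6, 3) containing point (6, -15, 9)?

The plane through P with normal n = (a, b, c) satisfies n·(r - P) = 0,
i.e. ax + by + cz = a·x₀ + b·y₀ + c·z₀.
d = 8·6 + (-6)·(-15) + 3·9
  = 48 + 90 + 27
  = 165
Equation: 8x - 6y + 3z = 165

8x - 6y + 3z = 165


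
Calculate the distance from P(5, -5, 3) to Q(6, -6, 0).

d = √[(x₂-x₁)² + (y₂-y₁)² + (z₂-z₁)²]
  = √[1² + (-1)² + (-3)²]
  = √[1 + 1 + 9]
  = √11
  ≈ 3.317

3.317


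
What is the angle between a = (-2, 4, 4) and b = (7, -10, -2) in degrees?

a·b = (-2)·7 + 4·(-10) + 4·(-2) = -14 - 40 - 8 = -62
|a| = √((-2)² + 4² + 4²) = √36 ≈ 6
|b| = √(7² + (-10)² + (-2)²) = √153 ≈ 12.37
cos θ = (a·b)/(|a||b|) = -62/(6·12.37) ≈ -0.8354
θ = arccos(-0.8354) ≈ 146.7°

146.7°


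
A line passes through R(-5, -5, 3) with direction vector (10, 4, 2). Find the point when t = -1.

P(t) = R + t·d
  = (-5 + 10·(-1), -5 + 4·(-1), 3 + 2·(-1))
  = (-5 - 10, -5 - 4, 3 - 2)
  = (-15, -9, 1)

(-15, -9, 1)


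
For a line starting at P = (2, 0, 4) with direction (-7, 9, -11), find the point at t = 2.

P(t) = P + t·d
  = (2 + (-7)·2, 0 + 9·2, 4 + (-11)·2)
  = (2 - 14, 0 + 18, 4 - 22)
  = (-12, 18, -18)

(-12, 18, -18)


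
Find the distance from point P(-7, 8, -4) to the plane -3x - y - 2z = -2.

distance = |a·x₀ + b·y₀ + c·z₀ - d| / √(a² + b² + c²)
  = |(-3)·(-7) + (-1)·8 + (-2)·(-4) - (-2)| / √((-3)² + (-1)² + (-2)²)
  = |21 - 8 + 8 + 2| / √(9 + 1 + 4)
  = |23| / √14
  = 23 / 3.742
  ≈ 6.147

6.147


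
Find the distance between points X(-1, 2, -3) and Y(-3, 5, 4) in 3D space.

d = √[(x₂-x₁)² + (y₂-y₁)² + (z₂-z₁)²]
  = √[(-2)² + 3² + 7²]
  = √[4 + 9 + 49]
  = √62
  ≈ 7.874

7.874


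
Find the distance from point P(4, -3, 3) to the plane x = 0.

distance = |a·x₀ + b·y₀ + c·z₀ - d| / √(a² + b² + c²)
  = |1·4 + 0·(-3) + 0·3 - 0| / √(1² + 0² + 0²)
  = |4 + 0 + 0 + 0| / √(1 + 0 + 0)
  = |4| / √1
  = 4 / 1
  ≈ 4

4


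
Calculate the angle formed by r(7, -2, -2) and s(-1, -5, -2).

r·s = 7·(-1) + (-2)·(-5) + (-2)·(-2) = -7 + 10 + 4 = 7
|r| = √(7² + (-2)² + (-2)²) = √57 ≈ 7.55
|s| = √((-1)² + (-5)² + (-2)²) = √30 ≈ 5.477
cos θ = (r·s)/(|r||s|) = 7/(7.55·5.477) ≈ 0.1693
θ = arccos(0.1693) ≈ 80.25°

80.25°


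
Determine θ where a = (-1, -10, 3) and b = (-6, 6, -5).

a·b = (-1)·(-6) + (-10)·6 + 3·(-5) = 6 - 60 - 15 = -69
|a| = √((-1)² + (-10)² + 3²) = √110 ≈ 10.49
|b| = √((-6)² + 6² + (-5)²) = √97 ≈ 9.849
cos θ = (a·b)/(|a||b|) = -69/(10.49·9.849) ≈ -0.668
θ = arccos(-0.668) ≈ 131.9°

131.9°


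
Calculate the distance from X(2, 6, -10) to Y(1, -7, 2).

d = √[(x₂-x₁)² + (y₂-y₁)² + (z₂-z₁)²]
  = √[(-1)² + (-13)² + 12²]
  = √[1 + 169 + 144]
  = √314
  ≈ 17.72

17.72


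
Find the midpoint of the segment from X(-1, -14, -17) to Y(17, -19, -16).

M = ((x₁+x₂)/2, (y₁+y₂)/2, (z₁+z₂)/2)
  = ((-1 + 17)/2, (-14 - 19)/2, (-17 - 16)/2)
  = (16/2, -33/2, -33/2)
  = (8, -16.5, -16.5)

(8, -16.5, -16.5)


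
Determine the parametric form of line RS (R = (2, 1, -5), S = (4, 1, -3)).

Direction vector d = S - R = (4 - 2, 1 - 1, -3 + 5) = (2, 0, 2)
Parametric form r = R + t·d:
x = 2 + 2t, y = 1, z = -5 + 2t

x = 2 + 2t, y = 1, z = -5 + 2t


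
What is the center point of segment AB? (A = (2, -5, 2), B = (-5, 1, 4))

M = ((x₁+x₂)/2, (y₁+y₂)/2, (z₁+z₂)/2)
  = ((2 - 5)/2, (-5 + 1)/2, (2 + 4)/2)
  = (-3/2, -4/2, 6/2)
  = (-1.5, -2, 3)

(-1.5, -2, 3)


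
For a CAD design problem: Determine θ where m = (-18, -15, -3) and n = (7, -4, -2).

m·n = (-18)·7 + (-15)·(-4) + (-3)·(-2) = -126 + 60 + 6 = -60
|m| = √((-18)² + (-15)² + (-3)²) = √558 ≈ 23.62
|n| = √(7² + (-4)² + (-2)²) = √69 ≈ 8.307
cos θ = (m·n)/(|m||n|) = -60/(23.62·8.307) ≈ -0.3058
θ = arccos(-0.3058) ≈ 107.8°

107.8°


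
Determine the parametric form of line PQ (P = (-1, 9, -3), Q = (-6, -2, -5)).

Direction vector d = Q - P = (-6 + 1, -2 - 9, -5 + 3) = (-5, -11, -2)
Parametric form r = P + t·d:
x = -1 - 5t, y = 9 - 11t, z = -3 - 2t

x = -1 - 5t, y = 9 - 11t, z = -3 - 2t


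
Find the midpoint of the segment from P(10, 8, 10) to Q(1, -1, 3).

M = ((x₁+x₂)/2, (y₁+y₂)/2, (z₁+z₂)/2)
  = ((10 + 1)/2, (8 - 1)/2, (10 + 3)/2)
  = (11/2, 7/2, 13/2)
  = (5.5, 3.5, 6.5)

(5.5, 3.5, 6.5)


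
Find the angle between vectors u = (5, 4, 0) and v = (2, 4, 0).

u·v = 5·2 + 4·4 + 0·0 = 10 + 16 + 0 = 26
|u| = √(5² + 4² + 0²) = √41 ≈ 6.403
|v| = √(2² + 4² + 0²) = √20 ≈ 4.472
cos θ = (u·v)/(|u||v|) = 26/(6.403·4.472) ≈ 0.908
θ = arccos(0.908) ≈ 24.78°

24.78°


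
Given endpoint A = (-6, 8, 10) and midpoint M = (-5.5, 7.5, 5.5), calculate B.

B = 2M - A
  = (2·(-5.5) - (-6), 2·7.5 - 8, 2·5.5 - 10)
  = (-11 + 6, 15 - 8, 11 - 10)
  = (-5, 7, 1)

(-5, 7, 1)


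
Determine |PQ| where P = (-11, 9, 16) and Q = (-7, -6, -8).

d = √[(x₂-x₁)² + (y₂-y₁)² + (z₂-z₁)²]
  = √[4² + (-15)² + (-24)²]
  = √[16 + 225 + 576]
  = √817
  ≈ 28.58

28.58
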